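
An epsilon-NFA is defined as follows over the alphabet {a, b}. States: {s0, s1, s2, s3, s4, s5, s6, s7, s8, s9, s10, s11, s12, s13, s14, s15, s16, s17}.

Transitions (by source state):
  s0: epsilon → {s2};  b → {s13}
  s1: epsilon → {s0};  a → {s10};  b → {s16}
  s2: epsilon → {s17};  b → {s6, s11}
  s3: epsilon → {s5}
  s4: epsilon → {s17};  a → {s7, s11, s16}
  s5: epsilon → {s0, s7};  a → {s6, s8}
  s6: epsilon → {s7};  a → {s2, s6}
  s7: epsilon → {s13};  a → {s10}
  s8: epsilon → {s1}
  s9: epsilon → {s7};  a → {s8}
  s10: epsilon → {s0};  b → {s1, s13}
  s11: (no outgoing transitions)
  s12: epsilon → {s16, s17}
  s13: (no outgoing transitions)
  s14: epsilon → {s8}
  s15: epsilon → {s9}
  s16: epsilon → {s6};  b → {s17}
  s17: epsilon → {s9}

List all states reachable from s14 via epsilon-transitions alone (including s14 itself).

Start with {s14}.
From s14 via epsilon: add s8.
From s8 via epsilon: add s1.
From s1 via epsilon: add s0.
From s0 via epsilon: add s2.
From s2 via epsilon: add s17.
From s17 via epsilon: add s9.
From s9 via epsilon: add s7.
From s7 via epsilon: add s13.
No new states can be added; the closed set is {s0, s1, s2, s7, s8, s9, s13, s14, s17}.

{s0, s1, s2, s7, s8, s9, s13, s14, s17}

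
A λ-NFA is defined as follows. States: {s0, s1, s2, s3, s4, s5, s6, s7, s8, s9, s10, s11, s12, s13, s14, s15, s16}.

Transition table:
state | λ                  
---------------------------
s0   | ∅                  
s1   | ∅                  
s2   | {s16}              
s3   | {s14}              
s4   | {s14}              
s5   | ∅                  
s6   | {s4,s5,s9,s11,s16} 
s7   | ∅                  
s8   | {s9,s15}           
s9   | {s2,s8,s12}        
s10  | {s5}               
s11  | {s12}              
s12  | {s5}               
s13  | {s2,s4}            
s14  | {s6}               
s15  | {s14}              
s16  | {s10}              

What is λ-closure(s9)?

{s2, s4, s5, s6, s8, s9, s10, s11, s12, s14, s15, s16}

Start with {s9}.
From s9 via λ: add s2, s8, s12.
From s2 via λ: add s16.
From s8 via λ: add s15.
From s12 via λ: add s5.
From s15 via λ: add s14.
From s16 via λ: add s10.
From s14 via λ: add s6.
From s6 via λ: add s4, s11.
No new states can be added; the closed set is {s2, s4, s5, s6, s8, s9, s10, s11, s12, s14, s15, s16}.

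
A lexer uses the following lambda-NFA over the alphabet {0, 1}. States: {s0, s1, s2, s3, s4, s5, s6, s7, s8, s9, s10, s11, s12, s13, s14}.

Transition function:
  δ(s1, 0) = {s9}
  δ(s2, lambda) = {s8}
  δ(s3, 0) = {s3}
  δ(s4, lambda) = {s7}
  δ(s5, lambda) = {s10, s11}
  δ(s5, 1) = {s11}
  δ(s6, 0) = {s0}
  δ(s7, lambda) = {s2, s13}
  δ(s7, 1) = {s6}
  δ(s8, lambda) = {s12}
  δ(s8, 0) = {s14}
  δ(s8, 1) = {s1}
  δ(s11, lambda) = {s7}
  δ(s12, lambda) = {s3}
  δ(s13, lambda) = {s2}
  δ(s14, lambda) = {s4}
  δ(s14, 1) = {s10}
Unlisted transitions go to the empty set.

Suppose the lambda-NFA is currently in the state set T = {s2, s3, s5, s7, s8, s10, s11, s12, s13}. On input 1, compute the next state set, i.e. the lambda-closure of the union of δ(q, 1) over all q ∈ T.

{s1, s2, s3, s6, s7, s8, s11, s12, s13}

s5 on 1 → {s11}.
s7 on 1 → {s6}.
s8 on 1 → {s1}.
No 1-transition from s2, s3, s10, s11, s12, s13.
Union after reading 1: {s1, s6, s11}.
Now take the lambda-closure:
From s11 via lambda: add s7.
From s7 via lambda: add s2, s13.
From s2 via lambda: add s8.
From s8 via lambda: add s12.
From s12 via lambda: add s3.
No new states can be added; the closed set is {s1, s2, s3, s6, s7, s8, s11, s12, s13}.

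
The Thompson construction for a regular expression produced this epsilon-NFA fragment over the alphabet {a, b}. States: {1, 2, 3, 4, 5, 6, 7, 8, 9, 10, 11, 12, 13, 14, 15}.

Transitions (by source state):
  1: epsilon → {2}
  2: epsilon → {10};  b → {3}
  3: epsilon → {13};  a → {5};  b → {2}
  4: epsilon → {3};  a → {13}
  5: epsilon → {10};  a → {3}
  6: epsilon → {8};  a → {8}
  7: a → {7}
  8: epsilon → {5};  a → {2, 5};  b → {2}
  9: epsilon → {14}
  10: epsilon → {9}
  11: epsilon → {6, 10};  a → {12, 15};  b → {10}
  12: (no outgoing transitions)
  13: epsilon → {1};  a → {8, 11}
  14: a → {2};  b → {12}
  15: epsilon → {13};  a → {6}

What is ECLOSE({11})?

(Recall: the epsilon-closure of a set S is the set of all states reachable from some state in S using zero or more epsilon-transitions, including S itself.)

{5, 6, 8, 9, 10, 11, 14}

Start with {11}.
From 11 via epsilon: add 6, 10.
From 6 via epsilon: add 8.
From 10 via epsilon: add 9.
From 8 via epsilon: add 5.
From 9 via epsilon: add 14.
No new states can be added; the closed set is {5, 6, 8, 9, 10, 11, 14}.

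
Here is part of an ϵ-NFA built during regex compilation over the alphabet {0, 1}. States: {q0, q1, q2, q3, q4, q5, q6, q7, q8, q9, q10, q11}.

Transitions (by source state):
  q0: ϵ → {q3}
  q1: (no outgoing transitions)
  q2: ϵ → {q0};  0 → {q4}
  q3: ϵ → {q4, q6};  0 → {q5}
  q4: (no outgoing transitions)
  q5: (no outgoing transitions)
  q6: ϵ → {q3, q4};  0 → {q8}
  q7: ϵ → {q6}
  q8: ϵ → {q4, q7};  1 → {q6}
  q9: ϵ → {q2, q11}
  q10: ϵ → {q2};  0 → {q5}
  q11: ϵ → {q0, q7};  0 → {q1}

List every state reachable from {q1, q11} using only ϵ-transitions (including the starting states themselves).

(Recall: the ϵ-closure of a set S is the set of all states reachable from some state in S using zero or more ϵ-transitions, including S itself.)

Start with {q1, q11}.
From q11 via ϵ: add q0, q7.
From q0 via ϵ: add q3.
From q7 via ϵ: add q6.
From q3 via ϵ: add q4.
No new states can be added; the closed set is {q0, q1, q3, q4, q6, q7, q11}.

{q0, q1, q3, q4, q6, q7, q11}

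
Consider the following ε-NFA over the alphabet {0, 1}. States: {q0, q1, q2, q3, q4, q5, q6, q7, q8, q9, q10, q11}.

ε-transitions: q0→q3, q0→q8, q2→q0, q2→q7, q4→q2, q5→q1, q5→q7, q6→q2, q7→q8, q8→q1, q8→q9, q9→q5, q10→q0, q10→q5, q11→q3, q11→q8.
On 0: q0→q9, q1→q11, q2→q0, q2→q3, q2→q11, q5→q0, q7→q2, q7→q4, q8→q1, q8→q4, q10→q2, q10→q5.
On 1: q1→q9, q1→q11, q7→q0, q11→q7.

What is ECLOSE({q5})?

Start with {q5}.
From q5 via ε: add q1, q7.
From q7 via ε: add q8.
From q8 via ε: add q9.
No new states can be added; the closed set is {q1, q5, q7, q8, q9}.

{q1, q5, q7, q8, q9}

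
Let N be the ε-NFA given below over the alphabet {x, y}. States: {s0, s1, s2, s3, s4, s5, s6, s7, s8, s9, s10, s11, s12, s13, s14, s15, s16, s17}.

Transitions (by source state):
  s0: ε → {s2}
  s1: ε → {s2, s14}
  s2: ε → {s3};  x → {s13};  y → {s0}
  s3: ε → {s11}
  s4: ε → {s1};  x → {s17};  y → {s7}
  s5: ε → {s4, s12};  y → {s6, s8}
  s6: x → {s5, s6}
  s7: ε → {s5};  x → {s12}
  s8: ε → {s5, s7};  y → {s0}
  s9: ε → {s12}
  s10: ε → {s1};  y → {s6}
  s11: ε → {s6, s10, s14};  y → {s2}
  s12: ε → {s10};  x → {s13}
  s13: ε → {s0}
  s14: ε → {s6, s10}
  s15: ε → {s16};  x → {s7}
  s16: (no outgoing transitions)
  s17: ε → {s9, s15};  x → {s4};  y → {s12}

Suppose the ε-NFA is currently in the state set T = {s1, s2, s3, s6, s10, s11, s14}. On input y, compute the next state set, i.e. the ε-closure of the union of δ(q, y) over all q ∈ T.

s2 on y → {s0}.
s10 on y → {s6}.
s11 on y → {s2}.
No y-transition from s1, s3, s6, s14.
Union after reading y: {s0, s2, s6}.
Now take the ε-closure:
From s2 via ε: add s3.
From s3 via ε: add s11.
From s11 via ε: add s10, s14.
From s10 via ε: add s1.
No new states can be added; the closed set is {s0, s1, s2, s3, s6, s10, s11, s14}.

{s0, s1, s2, s3, s6, s10, s11, s14}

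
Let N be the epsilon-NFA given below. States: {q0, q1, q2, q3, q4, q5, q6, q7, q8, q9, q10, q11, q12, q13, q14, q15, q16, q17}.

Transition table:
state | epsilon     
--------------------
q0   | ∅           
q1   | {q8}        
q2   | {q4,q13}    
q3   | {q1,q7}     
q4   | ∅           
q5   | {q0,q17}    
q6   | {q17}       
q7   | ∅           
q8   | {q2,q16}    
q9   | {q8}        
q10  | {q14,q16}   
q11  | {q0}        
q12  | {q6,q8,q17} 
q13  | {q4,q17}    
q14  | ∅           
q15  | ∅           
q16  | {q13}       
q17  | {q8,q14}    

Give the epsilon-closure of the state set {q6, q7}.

{q2, q4, q6, q7, q8, q13, q14, q16, q17}

Start with {q6, q7}.
From q6 via epsilon: add q17.
From q17 via epsilon: add q8, q14.
From q8 via epsilon: add q2, q16.
From q2 via epsilon: add q4, q13.
No new states can be added; the closed set is {q2, q4, q6, q7, q8, q13, q14, q16, q17}.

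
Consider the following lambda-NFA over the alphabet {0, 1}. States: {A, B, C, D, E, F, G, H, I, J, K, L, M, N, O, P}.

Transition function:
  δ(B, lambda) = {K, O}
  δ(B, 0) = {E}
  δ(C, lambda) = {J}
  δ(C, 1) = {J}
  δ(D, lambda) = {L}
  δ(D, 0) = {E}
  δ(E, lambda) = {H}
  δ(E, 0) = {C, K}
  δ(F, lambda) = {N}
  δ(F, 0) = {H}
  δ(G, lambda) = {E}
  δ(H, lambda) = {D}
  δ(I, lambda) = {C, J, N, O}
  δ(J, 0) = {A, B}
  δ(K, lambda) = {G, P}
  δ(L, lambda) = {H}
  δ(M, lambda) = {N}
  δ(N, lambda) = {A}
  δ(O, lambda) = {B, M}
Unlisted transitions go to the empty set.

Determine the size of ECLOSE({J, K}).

Start with {J, K}.
From K via lambda: add G, P.
From G via lambda: add E.
From E via lambda: add H.
From H via lambda: add D.
From D via lambda: add L.
lambda-closure = {D, E, G, H, J, K, L, P}, which has 8 states.

8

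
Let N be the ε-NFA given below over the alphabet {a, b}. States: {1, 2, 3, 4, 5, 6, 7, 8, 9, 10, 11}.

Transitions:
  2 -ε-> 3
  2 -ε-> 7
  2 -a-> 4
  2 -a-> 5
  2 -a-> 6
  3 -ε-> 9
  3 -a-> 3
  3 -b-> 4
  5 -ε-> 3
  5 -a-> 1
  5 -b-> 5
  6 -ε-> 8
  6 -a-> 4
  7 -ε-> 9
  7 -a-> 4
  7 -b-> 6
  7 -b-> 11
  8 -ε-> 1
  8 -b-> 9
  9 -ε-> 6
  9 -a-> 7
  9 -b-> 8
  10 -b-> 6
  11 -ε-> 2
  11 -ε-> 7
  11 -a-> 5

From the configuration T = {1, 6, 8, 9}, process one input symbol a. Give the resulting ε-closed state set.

6 on a → {4}.
9 on a → {7}.
No a-transition from 1, 8.
Union after reading a: {4, 7}.
Now take the ε-closure:
From 7 via ε: add 9.
From 9 via ε: add 6.
From 6 via ε: add 8.
From 8 via ε: add 1.
No new states can be added; the closed set is {1, 4, 6, 7, 8, 9}.

{1, 4, 6, 7, 8, 9}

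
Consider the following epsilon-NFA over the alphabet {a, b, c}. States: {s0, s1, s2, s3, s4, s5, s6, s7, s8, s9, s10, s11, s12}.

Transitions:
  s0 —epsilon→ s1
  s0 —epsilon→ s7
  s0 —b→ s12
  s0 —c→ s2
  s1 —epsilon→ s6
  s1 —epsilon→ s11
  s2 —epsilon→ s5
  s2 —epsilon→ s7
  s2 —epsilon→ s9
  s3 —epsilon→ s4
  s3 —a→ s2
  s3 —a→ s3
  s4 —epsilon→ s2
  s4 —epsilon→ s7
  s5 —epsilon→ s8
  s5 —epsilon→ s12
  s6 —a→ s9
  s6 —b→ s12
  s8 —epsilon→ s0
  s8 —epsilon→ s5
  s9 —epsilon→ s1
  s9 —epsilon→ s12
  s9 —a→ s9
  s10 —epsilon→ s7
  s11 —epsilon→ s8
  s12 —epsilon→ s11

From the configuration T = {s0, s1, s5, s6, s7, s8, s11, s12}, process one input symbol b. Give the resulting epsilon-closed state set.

{s0, s1, s5, s6, s7, s8, s11, s12}

s0 on b → {s12}.
s6 on b → {s12}.
No b-transition from s1, s5, s7, s8, s11, s12.
Union after reading b: {s12}.
Now take the epsilon-closure:
From s12 via epsilon: add s11.
From s11 via epsilon: add s8.
From s8 via epsilon: add s0, s5.
From s0 via epsilon: add s1, s7.
From s1 via epsilon: add s6.
No new states can be added; the closed set is {s0, s1, s5, s6, s7, s8, s11, s12}.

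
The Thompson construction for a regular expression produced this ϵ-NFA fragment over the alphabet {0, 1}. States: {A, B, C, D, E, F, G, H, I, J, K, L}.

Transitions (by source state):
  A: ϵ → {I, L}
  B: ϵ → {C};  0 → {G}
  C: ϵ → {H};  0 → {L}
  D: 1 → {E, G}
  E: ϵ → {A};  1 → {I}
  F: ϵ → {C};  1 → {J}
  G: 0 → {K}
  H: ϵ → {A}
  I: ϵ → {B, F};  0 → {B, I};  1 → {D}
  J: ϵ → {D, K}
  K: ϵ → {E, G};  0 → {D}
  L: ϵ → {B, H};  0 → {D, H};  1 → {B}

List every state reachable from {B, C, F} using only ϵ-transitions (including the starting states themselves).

Start with {B, C, F}.
From C via ϵ: add H.
From H via ϵ: add A.
From A via ϵ: add I, L.
No new states can be added; the closed set is {A, B, C, F, H, I, L}.

{A, B, C, F, H, I, L}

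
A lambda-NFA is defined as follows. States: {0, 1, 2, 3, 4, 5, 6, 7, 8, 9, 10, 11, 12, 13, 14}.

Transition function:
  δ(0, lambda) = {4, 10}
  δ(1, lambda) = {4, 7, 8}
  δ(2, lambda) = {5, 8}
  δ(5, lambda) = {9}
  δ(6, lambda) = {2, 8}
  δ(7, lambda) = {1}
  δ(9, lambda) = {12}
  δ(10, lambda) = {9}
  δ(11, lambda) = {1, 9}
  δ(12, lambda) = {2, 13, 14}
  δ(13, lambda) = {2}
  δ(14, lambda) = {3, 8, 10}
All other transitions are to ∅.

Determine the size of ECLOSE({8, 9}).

9

Start with {8, 9}.
From 9 via lambda: add 12.
From 12 via lambda: add 2, 13, 14.
From 2 via lambda: add 5.
From 14 via lambda: add 3, 10.
lambda-closure = {2, 3, 5, 8, 9, 10, 12, 13, 14}, which has 9 states.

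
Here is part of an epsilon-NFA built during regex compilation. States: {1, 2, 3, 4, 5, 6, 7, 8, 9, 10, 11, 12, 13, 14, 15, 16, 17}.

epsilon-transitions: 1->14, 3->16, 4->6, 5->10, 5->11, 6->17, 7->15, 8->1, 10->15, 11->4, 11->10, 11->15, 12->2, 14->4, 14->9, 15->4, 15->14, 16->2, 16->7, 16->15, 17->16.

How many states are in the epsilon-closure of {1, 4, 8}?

11

Start with {1, 4, 8}.
From 1 via epsilon: add 14.
From 4 via epsilon: add 6.
From 6 via epsilon: add 17.
From 14 via epsilon: add 9.
From 17 via epsilon: add 16.
From 16 via epsilon: add 2, 7, 15.
epsilon-closure = {1, 2, 4, 6, 7, 8, 9, 14, 15, 16, 17}, which has 11 states.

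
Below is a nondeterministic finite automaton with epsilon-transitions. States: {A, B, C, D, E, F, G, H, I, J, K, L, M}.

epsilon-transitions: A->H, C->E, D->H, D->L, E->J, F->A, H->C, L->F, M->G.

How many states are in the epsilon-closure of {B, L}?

8

Start with {B, L}.
From L via epsilon: add F.
From F via epsilon: add A.
From A via epsilon: add H.
From H via epsilon: add C.
From C via epsilon: add E.
From E via epsilon: add J.
epsilon-closure = {A, B, C, E, F, H, J, L}, which has 8 states.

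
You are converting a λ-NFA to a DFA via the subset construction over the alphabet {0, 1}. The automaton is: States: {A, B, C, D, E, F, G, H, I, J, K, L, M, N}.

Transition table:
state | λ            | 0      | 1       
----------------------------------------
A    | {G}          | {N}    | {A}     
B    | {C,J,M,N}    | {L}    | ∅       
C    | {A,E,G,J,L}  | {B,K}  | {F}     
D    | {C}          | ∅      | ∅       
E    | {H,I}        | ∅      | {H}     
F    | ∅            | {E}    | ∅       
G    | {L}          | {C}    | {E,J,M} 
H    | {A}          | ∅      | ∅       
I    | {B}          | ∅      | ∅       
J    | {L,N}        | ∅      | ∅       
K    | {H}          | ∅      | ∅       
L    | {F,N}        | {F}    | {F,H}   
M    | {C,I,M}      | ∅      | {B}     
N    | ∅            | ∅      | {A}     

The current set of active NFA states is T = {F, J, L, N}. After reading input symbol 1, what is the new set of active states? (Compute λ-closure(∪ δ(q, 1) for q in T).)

L on 1 → {F, H}.
N on 1 → {A}.
No 1-transition from F, J.
Union after reading 1: {A, F, H}.
Now take the λ-closure:
From A via λ: add G.
From G via λ: add L.
From L via λ: add N.
No new states can be added; the closed set is {A, F, G, H, L, N}.

{A, F, G, H, L, N}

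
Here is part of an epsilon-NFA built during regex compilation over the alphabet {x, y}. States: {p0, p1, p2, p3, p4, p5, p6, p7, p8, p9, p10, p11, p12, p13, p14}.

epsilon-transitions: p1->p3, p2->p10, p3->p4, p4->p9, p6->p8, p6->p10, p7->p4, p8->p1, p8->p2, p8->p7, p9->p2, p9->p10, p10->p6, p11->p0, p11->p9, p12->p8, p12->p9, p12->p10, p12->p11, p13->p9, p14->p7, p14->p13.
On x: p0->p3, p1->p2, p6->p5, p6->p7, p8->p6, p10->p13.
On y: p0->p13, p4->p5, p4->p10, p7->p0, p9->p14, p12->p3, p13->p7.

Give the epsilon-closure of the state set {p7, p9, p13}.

Start with {p7, p9, p13}.
From p7 via epsilon: add p4.
From p9 via epsilon: add p2, p10.
From p10 via epsilon: add p6.
From p6 via epsilon: add p8.
From p8 via epsilon: add p1.
From p1 via epsilon: add p3.
No new states can be added; the closed set is {p1, p2, p3, p4, p6, p7, p8, p9, p10, p13}.

{p1, p2, p3, p4, p6, p7, p8, p9, p10, p13}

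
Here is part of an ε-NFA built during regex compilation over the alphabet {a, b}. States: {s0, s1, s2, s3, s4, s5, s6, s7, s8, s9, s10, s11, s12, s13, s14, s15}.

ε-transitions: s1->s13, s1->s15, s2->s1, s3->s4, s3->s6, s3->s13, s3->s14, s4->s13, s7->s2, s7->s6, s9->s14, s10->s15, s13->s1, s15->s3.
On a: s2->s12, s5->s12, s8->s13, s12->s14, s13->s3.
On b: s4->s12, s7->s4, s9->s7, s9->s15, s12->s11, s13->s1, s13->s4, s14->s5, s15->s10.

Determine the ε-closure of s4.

{s1, s3, s4, s6, s13, s14, s15}

Start with {s4}.
From s4 via ε: add s13.
From s13 via ε: add s1.
From s1 via ε: add s15.
From s15 via ε: add s3.
From s3 via ε: add s6, s14.
No new states can be added; the closed set is {s1, s3, s4, s6, s13, s14, s15}.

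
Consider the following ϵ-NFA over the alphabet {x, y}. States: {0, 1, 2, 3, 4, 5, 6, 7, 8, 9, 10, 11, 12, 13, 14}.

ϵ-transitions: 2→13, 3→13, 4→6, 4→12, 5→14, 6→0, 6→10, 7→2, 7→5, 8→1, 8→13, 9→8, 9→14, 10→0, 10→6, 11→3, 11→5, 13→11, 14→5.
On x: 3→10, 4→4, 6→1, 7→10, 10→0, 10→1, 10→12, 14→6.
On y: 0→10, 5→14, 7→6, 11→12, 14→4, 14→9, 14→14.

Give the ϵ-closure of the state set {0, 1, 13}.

{0, 1, 3, 5, 11, 13, 14}

Start with {0, 1, 13}.
From 13 via ϵ: add 11.
From 11 via ϵ: add 3, 5.
From 5 via ϵ: add 14.
No new states can be added; the closed set is {0, 1, 3, 5, 11, 13, 14}.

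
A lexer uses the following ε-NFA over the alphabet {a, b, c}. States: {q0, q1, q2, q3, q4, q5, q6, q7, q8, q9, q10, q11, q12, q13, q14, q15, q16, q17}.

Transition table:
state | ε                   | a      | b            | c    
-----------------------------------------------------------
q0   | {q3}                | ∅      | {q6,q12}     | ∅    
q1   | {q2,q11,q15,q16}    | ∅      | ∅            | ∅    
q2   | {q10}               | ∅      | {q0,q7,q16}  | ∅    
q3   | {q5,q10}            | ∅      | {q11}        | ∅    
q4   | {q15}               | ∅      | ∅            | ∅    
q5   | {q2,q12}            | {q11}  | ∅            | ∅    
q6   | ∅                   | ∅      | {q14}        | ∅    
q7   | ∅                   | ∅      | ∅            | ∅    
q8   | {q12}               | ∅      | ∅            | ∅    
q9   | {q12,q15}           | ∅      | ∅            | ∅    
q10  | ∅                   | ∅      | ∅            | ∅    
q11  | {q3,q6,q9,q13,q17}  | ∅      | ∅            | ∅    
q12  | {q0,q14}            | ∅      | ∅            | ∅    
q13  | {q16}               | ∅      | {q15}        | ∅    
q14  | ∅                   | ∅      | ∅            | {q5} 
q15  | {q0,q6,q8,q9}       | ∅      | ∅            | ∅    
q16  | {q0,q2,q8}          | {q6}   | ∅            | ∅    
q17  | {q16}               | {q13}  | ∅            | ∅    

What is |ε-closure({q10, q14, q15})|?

11

Start with {q10, q14, q15}.
From q15 via ε: add q0, q6, q8, q9.
From q0 via ε: add q3.
From q8 via ε: add q12.
From q3 via ε: add q5.
From q5 via ε: add q2.
ε-closure = {q0, q2, q3, q5, q6, q8, q9, q10, q12, q14, q15}, which has 11 states.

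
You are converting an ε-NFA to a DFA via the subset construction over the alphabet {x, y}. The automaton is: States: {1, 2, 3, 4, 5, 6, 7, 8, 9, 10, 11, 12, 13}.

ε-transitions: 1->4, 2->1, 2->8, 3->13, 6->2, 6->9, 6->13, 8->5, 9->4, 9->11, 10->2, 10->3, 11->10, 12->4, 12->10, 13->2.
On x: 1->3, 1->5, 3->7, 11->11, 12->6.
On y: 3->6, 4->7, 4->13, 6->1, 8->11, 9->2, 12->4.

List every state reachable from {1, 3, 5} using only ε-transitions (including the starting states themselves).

{1, 2, 3, 4, 5, 8, 13}

Start with {1, 3, 5}.
From 1 via ε: add 4.
From 3 via ε: add 13.
From 13 via ε: add 2.
From 2 via ε: add 8.
No new states can be added; the closed set is {1, 2, 3, 4, 5, 8, 13}.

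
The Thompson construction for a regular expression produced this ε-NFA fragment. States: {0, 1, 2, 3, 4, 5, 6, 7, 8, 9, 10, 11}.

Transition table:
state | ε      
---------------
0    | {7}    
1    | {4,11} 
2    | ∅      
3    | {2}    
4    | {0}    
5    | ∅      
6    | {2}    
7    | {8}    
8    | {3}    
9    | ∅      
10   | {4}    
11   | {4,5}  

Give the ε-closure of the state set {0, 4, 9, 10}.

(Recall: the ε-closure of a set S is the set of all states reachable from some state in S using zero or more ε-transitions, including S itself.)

{0, 2, 3, 4, 7, 8, 9, 10}

Start with {0, 4, 9, 10}.
From 0 via ε: add 7.
From 7 via ε: add 8.
From 8 via ε: add 3.
From 3 via ε: add 2.
No new states can be added; the closed set is {0, 2, 3, 4, 7, 8, 9, 10}.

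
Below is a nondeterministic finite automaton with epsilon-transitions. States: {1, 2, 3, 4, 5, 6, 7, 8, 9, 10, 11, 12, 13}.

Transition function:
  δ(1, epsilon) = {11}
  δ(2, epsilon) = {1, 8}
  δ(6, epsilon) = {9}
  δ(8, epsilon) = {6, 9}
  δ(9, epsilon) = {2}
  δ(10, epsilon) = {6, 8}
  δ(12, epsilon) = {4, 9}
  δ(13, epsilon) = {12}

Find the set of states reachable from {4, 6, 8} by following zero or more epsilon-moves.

Start with {4, 6, 8}.
From 6 via epsilon: add 9.
From 9 via epsilon: add 2.
From 2 via epsilon: add 1.
From 1 via epsilon: add 11.
No new states can be added; the closed set is {1, 2, 4, 6, 8, 9, 11}.

{1, 2, 4, 6, 8, 9, 11}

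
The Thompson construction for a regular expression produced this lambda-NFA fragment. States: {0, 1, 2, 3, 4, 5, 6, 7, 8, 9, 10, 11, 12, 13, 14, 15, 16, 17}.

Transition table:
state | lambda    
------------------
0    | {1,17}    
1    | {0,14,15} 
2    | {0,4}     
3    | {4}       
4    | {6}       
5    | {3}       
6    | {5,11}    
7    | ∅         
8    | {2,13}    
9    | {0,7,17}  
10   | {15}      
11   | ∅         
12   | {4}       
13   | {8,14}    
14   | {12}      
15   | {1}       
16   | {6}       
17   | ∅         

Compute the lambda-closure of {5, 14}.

Start with {5, 14}.
From 5 via lambda: add 3.
From 14 via lambda: add 12.
From 3 via lambda: add 4.
From 4 via lambda: add 6.
From 6 via lambda: add 11.
No new states can be added; the closed set is {3, 4, 5, 6, 11, 12, 14}.

{3, 4, 5, 6, 11, 12, 14}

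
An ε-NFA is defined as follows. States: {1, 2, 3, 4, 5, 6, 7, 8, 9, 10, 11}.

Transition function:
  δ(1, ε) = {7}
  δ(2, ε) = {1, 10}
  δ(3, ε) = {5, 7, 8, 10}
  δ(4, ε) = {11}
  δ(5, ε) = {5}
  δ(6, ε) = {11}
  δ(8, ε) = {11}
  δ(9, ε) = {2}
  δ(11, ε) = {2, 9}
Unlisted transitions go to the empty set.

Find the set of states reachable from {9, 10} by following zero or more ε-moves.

Start with {9, 10}.
From 9 via ε: add 2.
From 2 via ε: add 1.
From 1 via ε: add 7.
No new states can be added; the closed set is {1, 2, 7, 9, 10}.

{1, 2, 7, 9, 10}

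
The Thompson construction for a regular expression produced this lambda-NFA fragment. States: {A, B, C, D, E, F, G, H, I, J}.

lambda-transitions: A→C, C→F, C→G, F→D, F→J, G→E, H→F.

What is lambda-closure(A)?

Start with {A}.
From A via lambda: add C.
From C via lambda: add F, G.
From F via lambda: add D, J.
From G via lambda: add E.
No new states can be added; the closed set is {A, C, D, E, F, G, J}.

{A, C, D, E, F, G, J}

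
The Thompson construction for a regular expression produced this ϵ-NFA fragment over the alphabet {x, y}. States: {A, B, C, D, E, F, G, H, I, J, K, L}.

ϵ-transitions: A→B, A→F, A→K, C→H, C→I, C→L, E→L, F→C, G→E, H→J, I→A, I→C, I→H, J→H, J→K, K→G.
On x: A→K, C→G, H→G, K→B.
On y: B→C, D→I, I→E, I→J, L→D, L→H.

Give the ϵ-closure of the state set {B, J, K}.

{B, E, G, H, J, K, L}

Start with {B, J, K}.
From J via ϵ: add H.
From K via ϵ: add G.
From G via ϵ: add E.
From E via ϵ: add L.
No new states can be added; the closed set is {B, E, G, H, J, K, L}.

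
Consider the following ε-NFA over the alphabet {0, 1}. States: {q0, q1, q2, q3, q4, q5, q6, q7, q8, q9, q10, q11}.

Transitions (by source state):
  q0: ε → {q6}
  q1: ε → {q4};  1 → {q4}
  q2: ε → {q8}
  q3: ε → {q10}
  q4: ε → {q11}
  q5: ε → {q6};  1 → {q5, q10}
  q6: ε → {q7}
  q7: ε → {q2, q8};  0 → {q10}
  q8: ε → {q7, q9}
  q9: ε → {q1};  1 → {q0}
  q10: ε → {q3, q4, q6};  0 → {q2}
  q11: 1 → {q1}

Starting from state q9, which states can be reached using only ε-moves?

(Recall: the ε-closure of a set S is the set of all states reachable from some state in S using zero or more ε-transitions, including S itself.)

Start with {q9}.
From q9 via ε: add q1.
From q1 via ε: add q4.
From q4 via ε: add q11.
No new states can be added; the closed set is {q1, q4, q9, q11}.

{q1, q4, q9, q11}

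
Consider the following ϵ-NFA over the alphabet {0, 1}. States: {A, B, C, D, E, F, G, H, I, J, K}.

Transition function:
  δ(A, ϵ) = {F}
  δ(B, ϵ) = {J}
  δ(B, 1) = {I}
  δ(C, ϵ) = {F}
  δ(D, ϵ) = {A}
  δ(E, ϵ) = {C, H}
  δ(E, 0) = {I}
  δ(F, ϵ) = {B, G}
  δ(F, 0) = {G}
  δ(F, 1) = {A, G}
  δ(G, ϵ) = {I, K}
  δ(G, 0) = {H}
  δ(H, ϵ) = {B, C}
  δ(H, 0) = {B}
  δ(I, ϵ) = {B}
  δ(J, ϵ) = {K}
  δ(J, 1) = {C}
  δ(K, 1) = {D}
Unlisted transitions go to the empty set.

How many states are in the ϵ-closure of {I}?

4

Start with {I}.
From I via ϵ: add B.
From B via ϵ: add J.
From J via ϵ: add K.
ϵ-closure = {B, I, J, K}, which has 4 states.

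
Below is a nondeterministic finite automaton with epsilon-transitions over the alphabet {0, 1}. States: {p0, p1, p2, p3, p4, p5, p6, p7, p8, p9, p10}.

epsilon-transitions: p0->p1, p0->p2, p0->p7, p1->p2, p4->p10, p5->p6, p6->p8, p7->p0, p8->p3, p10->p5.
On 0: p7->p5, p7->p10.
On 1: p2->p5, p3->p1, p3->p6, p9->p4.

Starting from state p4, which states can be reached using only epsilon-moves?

Start with {p4}.
From p4 via epsilon: add p10.
From p10 via epsilon: add p5.
From p5 via epsilon: add p6.
From p6 via epsilon: add p8.
From p8 via epsilon: add p3.
No new states can be added; the closed set is {p3, p4, p5, p6, p8, p10}.

{p3, p4, p5, p6, p8, p10}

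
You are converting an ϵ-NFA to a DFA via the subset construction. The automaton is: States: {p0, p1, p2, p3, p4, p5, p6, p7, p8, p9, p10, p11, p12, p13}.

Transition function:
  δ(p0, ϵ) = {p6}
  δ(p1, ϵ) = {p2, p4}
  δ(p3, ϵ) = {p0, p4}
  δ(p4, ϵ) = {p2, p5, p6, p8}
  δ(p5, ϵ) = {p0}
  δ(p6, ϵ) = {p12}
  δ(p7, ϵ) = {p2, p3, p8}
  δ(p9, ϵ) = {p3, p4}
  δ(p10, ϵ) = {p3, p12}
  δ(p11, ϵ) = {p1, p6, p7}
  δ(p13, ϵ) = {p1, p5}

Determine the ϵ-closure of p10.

Start with {p10}.
From p10 via ϵ: add p3, p12.
From p3 via ϵ: add p0, p4.
From p0 via ϵ: add p6.
From p4 via ϵ: add p2, p5, p8.
No new states can be added; the closed set is {p0, p2, p3, p4, p5, p6, p8, p10, p12}.

{p0, p2, p3, p4, p5, p6, p8, p10, p12}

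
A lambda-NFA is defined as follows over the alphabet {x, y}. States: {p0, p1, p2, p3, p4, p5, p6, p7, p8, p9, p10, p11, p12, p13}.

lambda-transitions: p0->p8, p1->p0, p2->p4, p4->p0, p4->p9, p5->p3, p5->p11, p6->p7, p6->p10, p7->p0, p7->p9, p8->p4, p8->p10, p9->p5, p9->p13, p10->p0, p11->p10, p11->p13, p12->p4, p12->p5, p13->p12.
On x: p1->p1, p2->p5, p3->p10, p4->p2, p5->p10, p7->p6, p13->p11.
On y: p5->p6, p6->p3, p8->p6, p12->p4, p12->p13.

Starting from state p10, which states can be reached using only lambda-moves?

{p0, p3, p4, p5, p8, p9, p10, p11, p12, p13}

Start with {p10}.
From p10 via lambda: add p0.
From p0 via lambda: add p8.
From p8 via lambda: add p4.
From p4 via lambda: add p9.
From p9 via lambda: add p5, p13.
From p5 via lambda: add p3, p11.
From p13 via lambda: add p12.
No new states can be added; the closed set is {p0, p3, p4, p5, p8, p9, p10, p11, p12, p13}.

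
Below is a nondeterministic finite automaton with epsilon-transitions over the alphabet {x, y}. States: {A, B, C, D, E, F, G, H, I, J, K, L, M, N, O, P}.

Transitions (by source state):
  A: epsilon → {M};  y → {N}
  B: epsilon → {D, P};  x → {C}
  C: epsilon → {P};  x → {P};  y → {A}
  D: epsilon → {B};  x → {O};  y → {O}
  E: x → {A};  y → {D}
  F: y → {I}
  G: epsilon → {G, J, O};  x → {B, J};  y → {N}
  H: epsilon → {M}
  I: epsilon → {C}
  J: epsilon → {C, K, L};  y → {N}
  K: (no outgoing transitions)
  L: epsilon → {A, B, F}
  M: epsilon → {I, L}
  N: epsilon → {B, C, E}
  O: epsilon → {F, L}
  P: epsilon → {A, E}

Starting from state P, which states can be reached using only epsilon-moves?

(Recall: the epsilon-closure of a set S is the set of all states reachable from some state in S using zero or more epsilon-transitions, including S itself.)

Start with {P}.
From P via epsilon: add A, E.
From A via epsilon: add M.
From M via epsilon: add I, L.
From I via epsilon: add C.
From L via epsilon: add B, F.
From B via epsilon: add D.
No new states can be added; the closed set is {A, B, C, D, E, F, I, L, M, P}.

{A, B, C, D, E, F, I, L, M, P}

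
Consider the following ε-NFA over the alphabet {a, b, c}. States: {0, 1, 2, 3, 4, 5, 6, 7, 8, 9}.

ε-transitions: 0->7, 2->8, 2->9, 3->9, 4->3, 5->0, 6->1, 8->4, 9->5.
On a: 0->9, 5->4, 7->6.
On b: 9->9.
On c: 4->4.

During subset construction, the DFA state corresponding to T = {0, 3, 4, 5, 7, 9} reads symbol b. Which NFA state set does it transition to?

9 on b → {9}.
No b-transition from 0, 3, 4, 5, 7.
Union after reading b: {9}.
Now take the ε-closure:
From 9 via ε: add 5.
From 5 via ε: add 0.
From 0 via ε: add 7.
No new states can be added; the closed set is {0, 5, 7, 9}.

{0, 5, 7, 9}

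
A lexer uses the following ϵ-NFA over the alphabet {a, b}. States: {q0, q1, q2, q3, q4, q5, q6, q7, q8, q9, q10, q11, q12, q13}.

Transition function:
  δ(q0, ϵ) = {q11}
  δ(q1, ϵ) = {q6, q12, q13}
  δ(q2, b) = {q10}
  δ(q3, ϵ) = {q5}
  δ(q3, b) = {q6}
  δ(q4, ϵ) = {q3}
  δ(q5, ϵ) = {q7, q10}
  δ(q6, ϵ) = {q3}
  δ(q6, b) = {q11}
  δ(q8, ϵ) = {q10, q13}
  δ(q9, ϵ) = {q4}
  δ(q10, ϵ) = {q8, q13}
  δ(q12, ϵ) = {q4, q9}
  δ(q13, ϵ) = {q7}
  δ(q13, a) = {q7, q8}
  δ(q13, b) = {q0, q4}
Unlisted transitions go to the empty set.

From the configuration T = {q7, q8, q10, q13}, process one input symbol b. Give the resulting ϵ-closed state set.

q13 on b → {q0, q4}.
No b-transition from q7, q8, q10.
Union after reading b: {q0, q4}.
Now take the ϵ-closure:
From q0 via ϵ: add q11.
From q4 via ϵ: add q3.
From q3 via ϵ: add q5.
From q5 via ϵ: add q7, q10.
From q10 via ϵ: add q8, q13.
No new states can be added; the closed set is {q0, q3, q4, q5, q7, q8, q10, q11, q13}.

{q0, q3, q4, q5, q7, q8, q10, q11, q13}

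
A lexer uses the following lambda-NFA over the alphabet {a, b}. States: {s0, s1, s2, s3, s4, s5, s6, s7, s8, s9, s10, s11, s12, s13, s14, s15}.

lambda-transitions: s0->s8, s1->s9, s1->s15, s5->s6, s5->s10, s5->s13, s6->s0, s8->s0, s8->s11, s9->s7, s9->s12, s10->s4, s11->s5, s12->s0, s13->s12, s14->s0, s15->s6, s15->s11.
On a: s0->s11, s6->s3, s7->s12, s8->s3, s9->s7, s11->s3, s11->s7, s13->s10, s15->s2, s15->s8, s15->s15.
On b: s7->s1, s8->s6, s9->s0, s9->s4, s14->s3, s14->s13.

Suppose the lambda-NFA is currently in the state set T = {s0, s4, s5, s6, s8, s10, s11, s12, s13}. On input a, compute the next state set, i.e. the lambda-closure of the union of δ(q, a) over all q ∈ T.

s0 on a → {s11}.
s6 on a → {s3}.
s8 on a → {s3}.
s11 on a → {s3, s7}.
s13 on a → {s10}.
No a-transition from s4, s5, s10, s12.
Union after reading a: {s3, s7, s10, s11}.
Now take the lambda-closure:
From s10 via lambda: add s4.
From s11 via lambda: add s5.
From s5 via lambda: add s6, s13.
From s6 via lambda: add s0.
From s13 via lambda: add s12.
From s0 via lambda: add s8.
No new states can be added; the closed set is {s0, s3, s4, s5, s6, s7, s8, s10, s11, s12, s13}.

{s0, s3, s4, s5, s6, s7, s8, s10, s11, s12, s13}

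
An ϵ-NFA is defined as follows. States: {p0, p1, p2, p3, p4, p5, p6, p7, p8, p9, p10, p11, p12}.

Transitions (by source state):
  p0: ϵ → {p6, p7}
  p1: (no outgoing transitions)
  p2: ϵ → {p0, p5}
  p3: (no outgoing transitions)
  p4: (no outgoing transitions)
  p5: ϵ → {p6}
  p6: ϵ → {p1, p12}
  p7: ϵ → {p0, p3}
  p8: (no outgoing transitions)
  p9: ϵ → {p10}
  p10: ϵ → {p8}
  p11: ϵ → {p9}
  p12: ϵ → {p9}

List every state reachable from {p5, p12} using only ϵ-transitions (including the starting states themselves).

{p1, p5, p6, p8, p9, p10, p12}

Start with {p5, p12}.
From p5 via ϵ: add p6.
From p12 via ϵ: add p9.
From p6 via ϵ: add p1.
From p9 via ϵ: add p10.
From p10 via ϵ: add p8.
No new states can be added; the closed set is {p1, p5, p6, p8, p9, p10, p12}.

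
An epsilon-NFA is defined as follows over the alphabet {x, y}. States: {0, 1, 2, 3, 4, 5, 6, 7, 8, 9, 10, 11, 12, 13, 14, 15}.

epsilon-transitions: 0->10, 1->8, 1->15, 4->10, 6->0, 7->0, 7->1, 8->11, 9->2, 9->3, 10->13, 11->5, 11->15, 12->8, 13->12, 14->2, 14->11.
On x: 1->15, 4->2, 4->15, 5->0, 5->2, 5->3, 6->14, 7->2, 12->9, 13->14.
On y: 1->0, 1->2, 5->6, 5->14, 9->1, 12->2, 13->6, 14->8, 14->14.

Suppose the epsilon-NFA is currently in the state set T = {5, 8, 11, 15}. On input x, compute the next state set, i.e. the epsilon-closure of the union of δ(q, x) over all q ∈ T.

{0, 2, 3, 5, 8, 10, 11, 12, 13, 15}

5 on x → {0, 2, 3}.
No x-transition from 8, 11, 15.
Union after reading x: {0, 2, 3}.
Now take the epsilon-closure:
From 0 via epsilon: add 10.
From 10 via epsilon: add 13.
From 13 via epsilon: add 12.
From 12 via epsilon: add 8.
From 8 via epsilon: add 11.
From 11 via epsilon: add 5, 15.
No new states can be added; the closed set is {0, 2, 3, 5, 8, 10, 11, 12, 13, 15}.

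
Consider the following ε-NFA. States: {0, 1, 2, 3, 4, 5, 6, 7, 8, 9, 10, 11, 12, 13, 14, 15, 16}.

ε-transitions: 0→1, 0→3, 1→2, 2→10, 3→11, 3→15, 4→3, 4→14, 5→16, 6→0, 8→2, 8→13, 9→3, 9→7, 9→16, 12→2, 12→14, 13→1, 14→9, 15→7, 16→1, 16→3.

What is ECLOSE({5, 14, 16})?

{1, 2, 3, 5, 7, 9, 10, 11, 14, 15, 16}

Start with {5, 14, 16}.
From 14 via ε: add 9.
From 16 via ε: add 1, 3.
From 1 via ε: add 2.
From 3 via ε: add 11, 15.
From 9 via ε: add 7.
From 2 via ε: add 10.
No new states can be added; the closed set is {1, 2, 3, 5, 7, 9, 10, 11, 14, 15, 16}.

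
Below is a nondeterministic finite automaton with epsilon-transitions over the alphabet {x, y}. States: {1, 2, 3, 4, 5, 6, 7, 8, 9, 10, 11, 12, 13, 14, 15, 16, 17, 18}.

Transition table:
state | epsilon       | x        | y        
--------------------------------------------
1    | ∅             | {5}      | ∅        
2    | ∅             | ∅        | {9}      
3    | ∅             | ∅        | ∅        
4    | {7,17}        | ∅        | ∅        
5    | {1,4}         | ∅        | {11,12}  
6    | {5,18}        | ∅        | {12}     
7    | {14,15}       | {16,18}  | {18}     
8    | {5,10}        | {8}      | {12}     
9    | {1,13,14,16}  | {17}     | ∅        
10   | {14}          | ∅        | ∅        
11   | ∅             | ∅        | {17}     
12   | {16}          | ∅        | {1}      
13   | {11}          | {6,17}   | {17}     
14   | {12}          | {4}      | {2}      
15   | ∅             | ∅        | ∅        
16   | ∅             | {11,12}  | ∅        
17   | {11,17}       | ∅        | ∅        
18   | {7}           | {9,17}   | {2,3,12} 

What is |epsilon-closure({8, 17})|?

12

Start with {8, 17}.
From 8 via epsilon: add 5, 10.
From 17 via epsilon: add 11.
From 5 via epsilon: add 1, 4.
From 10 via epsilon: add 14.
From 4 via epsilon: add 7.
From 14 via epsilon: add 12.
From 7 via epsilon: add 15.
From 12 via epsilon: add 16.
epsilon-closure = {1, 4, 5, 7, 8, 10, 11, 12, 14, 15, 16, 17}, which has 12 states.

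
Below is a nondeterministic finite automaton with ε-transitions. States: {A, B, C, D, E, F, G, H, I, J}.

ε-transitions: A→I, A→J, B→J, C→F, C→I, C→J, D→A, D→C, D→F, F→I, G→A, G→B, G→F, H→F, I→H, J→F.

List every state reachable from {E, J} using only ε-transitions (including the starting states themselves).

Start with {E, J}.
From J via ε: add F.
From F via ε: add I.
From I via ε: add H.
No new states can be added; the closed set is {E, F, H, I, J}.

{E, F, H, I, J}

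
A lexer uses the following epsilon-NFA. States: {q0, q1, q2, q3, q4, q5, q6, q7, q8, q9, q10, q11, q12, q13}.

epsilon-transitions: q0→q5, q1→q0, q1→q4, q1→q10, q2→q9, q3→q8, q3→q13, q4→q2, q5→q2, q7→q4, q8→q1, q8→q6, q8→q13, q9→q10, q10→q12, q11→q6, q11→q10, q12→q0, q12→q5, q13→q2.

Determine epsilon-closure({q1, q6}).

{q0, q1, q2, q4, q5, q6, q9, q10, q12}

Start with {q1, q6}.
From q1 via epsilon: add q0, q4, q10.
From q0 via epsilon: add q5.
From q4 via epsilon: add q2.
From q10 via epsilon: add q12.
From q2 via epsilon: add q9.
No new states can be added; the closed set is {q0, q1, q2, q4, q5, q6, q9, q10, q12}.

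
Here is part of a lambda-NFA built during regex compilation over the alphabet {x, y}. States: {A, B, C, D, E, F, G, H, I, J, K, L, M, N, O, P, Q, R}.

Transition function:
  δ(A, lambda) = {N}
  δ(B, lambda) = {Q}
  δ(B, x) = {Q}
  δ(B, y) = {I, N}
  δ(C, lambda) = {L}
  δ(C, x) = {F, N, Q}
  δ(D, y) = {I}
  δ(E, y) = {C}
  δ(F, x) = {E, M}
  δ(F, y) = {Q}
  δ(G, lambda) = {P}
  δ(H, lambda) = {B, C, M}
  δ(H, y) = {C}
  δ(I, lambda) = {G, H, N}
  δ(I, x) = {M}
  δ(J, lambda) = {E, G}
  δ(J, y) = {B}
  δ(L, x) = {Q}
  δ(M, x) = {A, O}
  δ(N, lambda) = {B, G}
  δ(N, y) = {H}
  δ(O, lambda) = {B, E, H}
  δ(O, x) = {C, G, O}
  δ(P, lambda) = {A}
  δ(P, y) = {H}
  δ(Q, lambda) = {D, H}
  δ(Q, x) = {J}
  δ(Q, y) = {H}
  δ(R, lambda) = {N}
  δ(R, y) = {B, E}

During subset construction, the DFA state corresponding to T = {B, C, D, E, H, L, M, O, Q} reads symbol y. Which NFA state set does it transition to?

{A, B, C, D, G, H, I, L, M, N, P, Q}

B on y → {I, N}.
D on y → {I}.
E on y → {C}.
H on y → {C}.
Q on y → {H}.
No y-transition from C, L, M, O.
Union after reading y: {C, H, I, N}.
Now take the lambda-closure:
From C via lambda: add L.
From H via lambda: add B, M.
From I via lambda: add G.
From B via lambda: add Q.
From G via lambda: add P.
From P via lambda: add A.
From Q via lambda: add D.
No new states can be added; the closed set is {A, B, C, D, G, H, I, L, M, N, P, Q}.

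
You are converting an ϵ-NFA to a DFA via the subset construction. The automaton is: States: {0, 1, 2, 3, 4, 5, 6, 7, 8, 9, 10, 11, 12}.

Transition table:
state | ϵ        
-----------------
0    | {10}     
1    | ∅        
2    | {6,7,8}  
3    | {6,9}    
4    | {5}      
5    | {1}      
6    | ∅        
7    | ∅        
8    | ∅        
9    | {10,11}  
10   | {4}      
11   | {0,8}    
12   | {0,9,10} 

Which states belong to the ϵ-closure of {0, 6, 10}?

{0, 1, 4, 5, 6, 10}

Start with {0, 6, 10}.
From 10 via ϵ: add 4.
From 4 via ϵ: add 5.
From 5 via ϵ: add 1.
No new states can be added; the closed set is {0, 1, 4, 5, 6, 10}.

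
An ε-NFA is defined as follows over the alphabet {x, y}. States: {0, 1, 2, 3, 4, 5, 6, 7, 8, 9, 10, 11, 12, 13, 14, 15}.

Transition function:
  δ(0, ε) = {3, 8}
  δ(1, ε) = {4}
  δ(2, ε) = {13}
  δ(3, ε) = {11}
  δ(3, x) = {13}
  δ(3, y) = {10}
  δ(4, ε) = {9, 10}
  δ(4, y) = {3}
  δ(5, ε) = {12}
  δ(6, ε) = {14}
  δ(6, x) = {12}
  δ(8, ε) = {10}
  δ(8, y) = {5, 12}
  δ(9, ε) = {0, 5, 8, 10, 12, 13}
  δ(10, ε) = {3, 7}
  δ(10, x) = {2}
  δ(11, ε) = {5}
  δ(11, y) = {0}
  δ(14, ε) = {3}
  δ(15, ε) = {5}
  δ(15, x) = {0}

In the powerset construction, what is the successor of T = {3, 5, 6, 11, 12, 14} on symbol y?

3 on y → {10}.
11 on y → {0}.
No y-transition from 5, 6, 12, 14.
Union after reading y: {0, 10}.
Now take the ε-closure:
From 0 via ε: add 3, 8.
From 10 via ε: add 7.
From 3 via ε: add 11.
From 11 via ε: add 5.
From 5 via ε: add 12.
No new states can be added; the closed set is {0, 3, 5, 7, 8, 10, 11, 12}.

{0, 3, 5, 7, 8, 10, 11, 12}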